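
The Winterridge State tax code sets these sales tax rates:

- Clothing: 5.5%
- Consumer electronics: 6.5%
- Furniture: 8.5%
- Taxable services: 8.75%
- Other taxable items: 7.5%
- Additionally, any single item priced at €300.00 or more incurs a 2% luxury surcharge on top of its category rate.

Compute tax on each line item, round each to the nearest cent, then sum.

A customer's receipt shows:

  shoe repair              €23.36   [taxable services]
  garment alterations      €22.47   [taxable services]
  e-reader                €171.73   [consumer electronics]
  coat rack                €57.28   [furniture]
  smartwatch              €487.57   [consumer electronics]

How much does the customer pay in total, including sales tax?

Shoe repair €23.36: taxable services → 8.75% → €2.04
Garment alterations €22.47: taxable services → 8.75% → €1.97
E-reader €171.73: consumer electronics → 6.5% → €11.16
Coat rack €57.28: furniture → 8.5% → €4.87
Smartwatch €487.57: consumer electronics → 6.5% + 2% surcharge = 8.5% → €41.44
Subtotal = €762.41; tax = €61.48; total due = €823.89

€823.89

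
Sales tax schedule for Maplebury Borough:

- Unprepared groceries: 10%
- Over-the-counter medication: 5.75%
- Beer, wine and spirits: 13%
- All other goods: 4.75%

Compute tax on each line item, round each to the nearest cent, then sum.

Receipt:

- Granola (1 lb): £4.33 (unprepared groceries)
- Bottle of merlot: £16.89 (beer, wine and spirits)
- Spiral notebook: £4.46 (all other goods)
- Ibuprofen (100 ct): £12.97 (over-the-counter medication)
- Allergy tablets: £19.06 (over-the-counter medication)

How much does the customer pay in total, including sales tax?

Granola (1 lb) £4.33: unprepared groceries → 10% → £0.43
Bottle of merlot £16.89: beer, wine and spirits → 13% → £2.20
Spiral notebook £4.46: all other goods → 4.75% → £0.21
Ibuprofen (100 ct) £12.97: over-the-counter medication → 5.75% → £0.75
Allergy tablets £19.06: over-the-counter medication → 5.75% → £1.10
Subtotal = £57.71; tax = £4.69; total due = £62.40

£62.40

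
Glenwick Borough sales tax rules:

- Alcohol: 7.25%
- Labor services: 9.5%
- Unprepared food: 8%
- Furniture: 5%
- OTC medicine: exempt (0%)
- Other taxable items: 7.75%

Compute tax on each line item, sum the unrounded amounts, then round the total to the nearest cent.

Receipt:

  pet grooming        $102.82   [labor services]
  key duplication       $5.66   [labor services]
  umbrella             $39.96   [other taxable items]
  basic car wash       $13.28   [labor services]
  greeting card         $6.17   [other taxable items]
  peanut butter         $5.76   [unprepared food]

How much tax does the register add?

$15.60

Pet grooming $102.82: labor services → 9.5% → $9.7679
Key duplication $5.66: labor services → 9.5% → $0.5377
Umbrella $39.96: other taxable items → 7.75% → $3.0969
Basic car wash $13.28: labor services → 9.5% → $1.2616
Greeting card $6.17: other taxable items → 7.75% → $0.478175
Peanut butter $5.76: unprepared food → 8% → $0.4608
Unrounded tax sum = $15.603075 → $15.60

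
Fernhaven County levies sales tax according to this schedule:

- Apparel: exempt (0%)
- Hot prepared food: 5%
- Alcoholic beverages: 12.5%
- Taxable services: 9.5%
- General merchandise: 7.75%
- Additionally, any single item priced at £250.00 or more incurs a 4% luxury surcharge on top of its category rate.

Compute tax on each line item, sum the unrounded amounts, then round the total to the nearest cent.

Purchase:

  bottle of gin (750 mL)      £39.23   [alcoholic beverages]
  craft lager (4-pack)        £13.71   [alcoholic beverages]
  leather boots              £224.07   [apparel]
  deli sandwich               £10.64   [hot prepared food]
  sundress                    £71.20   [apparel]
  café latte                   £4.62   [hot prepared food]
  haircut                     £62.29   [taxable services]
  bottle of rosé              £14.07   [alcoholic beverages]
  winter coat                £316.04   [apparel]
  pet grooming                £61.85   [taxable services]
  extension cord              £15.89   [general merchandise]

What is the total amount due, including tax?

Bottle of gin (750 mL) £39.23: alcoholic beverages → 12.5% → £4.90375
Craft lager (4-pack) £13.71: alcoholic beverages → 12.5% → £1.71375
Leather boots £224.07: apparel → 0% → £0.00
Deli sandwich £10.64: hot prepared food → 5% → £0.532
Sundress £71.20: apparel → 0% → £0.00
Café latte £4.62: hot prepared food → 5% → £0.231
Haircut £62.29: taxable services → 9.5% → £5.91755
Bottle of rosé £14.07: alcoholic beverages → 12.5% → £1.75875
Winter coat £316.04: apparel → 0% + 4% surcharge = 4% → £12.6416
Pet grooming £61.85: taxable services → 9.5% → £5.87575
Extension cord £15.89: general merchandise → 7.75% → £1.231475
Subtotal = £833.61; unrounded tax = £34.805625 → £34.81; total due = £868.42

£868.42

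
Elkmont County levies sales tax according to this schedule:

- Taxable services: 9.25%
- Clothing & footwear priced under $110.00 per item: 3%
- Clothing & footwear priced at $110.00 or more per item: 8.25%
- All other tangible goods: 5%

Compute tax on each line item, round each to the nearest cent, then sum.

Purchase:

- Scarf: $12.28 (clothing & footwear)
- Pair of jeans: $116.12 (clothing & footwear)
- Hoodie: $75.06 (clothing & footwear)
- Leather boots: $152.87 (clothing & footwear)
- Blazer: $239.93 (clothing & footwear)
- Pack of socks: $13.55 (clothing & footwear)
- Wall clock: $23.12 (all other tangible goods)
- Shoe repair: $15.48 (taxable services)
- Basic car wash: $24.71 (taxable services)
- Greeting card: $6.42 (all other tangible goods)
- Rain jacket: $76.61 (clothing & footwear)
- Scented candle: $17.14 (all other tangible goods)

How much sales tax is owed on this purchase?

Scarf $12.28: clothing & footwear, under $110.00 → 3% → $0.37
Pair of jeans $116.12: clothing & footwear, $110.00 or more → 8.25% → $9.58
Hoodie $75.06: clothing & footwear, under $110.00 → 3% → $2.25
Leather boots $152.87: clothing & footwear, $110.00 or more → 8.25% → $12.61
Blazer $239.93: clothing & footwear, $110.00 or more → 8.25% → $19.79
Pack of socks $13.55: clothing & footwear, under $110.00 → 3% → $0.41
Wall clock $23.12: all other tangible goods → 5% → $1.16
Shoe repair $15.48: taxable services → 9.25% → $1.43
Basic car wash $24.71: taxable services → 9.25% → $2.29
Greeting card $6.42: all other tangible goods → 5% → $0.32
Rain jacket $76.61: clothing & footwear, under $110.00 → 3% → $2.30
Scented candle $17.14: all other tangible goods → 5% → $0.86
Total tax = $0.37 + $9.58 + $2.25 + $12.61 + $19.79 + $0.41 + $1.16 + $1.43 + $2.29 + $0.32 + $2.30 + $0.86 = $53.37

$53.37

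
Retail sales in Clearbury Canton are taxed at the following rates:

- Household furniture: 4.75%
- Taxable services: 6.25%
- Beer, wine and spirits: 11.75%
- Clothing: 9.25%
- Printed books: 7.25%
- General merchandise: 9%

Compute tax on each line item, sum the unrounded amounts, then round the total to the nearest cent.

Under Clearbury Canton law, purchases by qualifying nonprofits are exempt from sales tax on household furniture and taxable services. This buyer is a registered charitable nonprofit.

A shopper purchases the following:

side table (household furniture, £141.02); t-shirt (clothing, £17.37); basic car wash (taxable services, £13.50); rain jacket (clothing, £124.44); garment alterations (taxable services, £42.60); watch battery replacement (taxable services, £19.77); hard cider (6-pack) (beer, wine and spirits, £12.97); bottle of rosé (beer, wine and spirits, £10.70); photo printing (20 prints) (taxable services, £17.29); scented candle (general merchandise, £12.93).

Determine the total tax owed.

£17.06

Side table £141.02: household furniture, buyer-exempt → 0% → £0.00
T-shirt £17.37: clothing → 9.25% → £1.606725
Basic car wash £13.50: taxable services, buyer-exempt → 0% → £0.00
Rain jacket £124.44: clothing → 9.25% → £11.5107
Garment alterations £42.60: taxable services, buyer-exempt → 0% → £0.00
Watch battery replacement £19.77: taxable services, buyer-exempt → 0% → £0.00
Hard cider (6-pack) £12.97: beer, wine and spirits → 11.75% → £1.523975
Bottle of rosé £10.70: beer, wine and spirits → 11.75% → £1.25725
Photo printing (20 prints) £17.29: taxable services, buyer-exempt → 0% → £0.00
Scented candle £12.93: general merchandise → 9% → £1.1637
Unrounded tax sum = £17.06235 → £17.06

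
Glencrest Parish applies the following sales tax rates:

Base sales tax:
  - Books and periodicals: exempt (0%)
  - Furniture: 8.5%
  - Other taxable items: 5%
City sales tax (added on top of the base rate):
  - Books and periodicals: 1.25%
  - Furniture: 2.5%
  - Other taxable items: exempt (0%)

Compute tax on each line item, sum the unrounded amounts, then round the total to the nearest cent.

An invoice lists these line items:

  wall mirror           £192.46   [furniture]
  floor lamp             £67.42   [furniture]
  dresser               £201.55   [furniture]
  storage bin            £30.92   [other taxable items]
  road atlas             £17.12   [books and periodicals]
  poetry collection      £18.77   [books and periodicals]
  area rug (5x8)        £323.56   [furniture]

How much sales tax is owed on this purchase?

Wall mirror £192.46: furniture → 8.5% + 2.5% city = 11% → £21.1706
Floor lamp £67.42: furniture → 8.5% + 2.5% city = 11% → £7.4162
Dresser £201.55: furniture → 8.5% + 2.5% city = 11% → £22.1705
Storage bin £30.92: other taxable items → 5% + 0% city = 5% → £1.546
Road atlas £17.12: books and periodicals → 0% + 1.25% city = 1.25% → £0.214
Poetry collection £18.77: books and periodicals → 0% + 1.25% city = 1.25% → £0.234625
Area rug (5x8) £323.56: furniture → 8.5% + 2.5% city = 11% → £35.5916
Unrounded tax sum = £88.343525 → £88.34

£88.34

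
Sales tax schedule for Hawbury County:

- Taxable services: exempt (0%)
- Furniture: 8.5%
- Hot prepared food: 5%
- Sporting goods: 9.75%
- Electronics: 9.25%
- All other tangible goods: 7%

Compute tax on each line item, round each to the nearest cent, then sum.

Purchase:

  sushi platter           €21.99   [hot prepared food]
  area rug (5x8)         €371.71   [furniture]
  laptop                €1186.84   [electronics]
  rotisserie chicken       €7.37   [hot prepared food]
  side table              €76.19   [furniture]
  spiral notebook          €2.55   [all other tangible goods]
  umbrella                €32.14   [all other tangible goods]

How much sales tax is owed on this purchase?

Sushi platter €21.99: hot prepared food → 5% → €1.10
Area rug (5x8) €371.71: furniture → 8.5% → €31.60
Laptop €1186.84: electronics → 9.25% → €109.78
Rotisserie chicken €7.37: hot prepared food → 5% → €0.37
Side table €76.19: furniture → 8.5% → €6.48
Spiral notebook €2.55: all other tangible goods → 7% → €0.18
Umbrella €32.14: all other tangible goods → 7% → €2.25
Total tax = €1.10 + €31.60 + €109.78 + €0.37 + €6.48 + €0.18 + €2.25 = €151.76

€151.76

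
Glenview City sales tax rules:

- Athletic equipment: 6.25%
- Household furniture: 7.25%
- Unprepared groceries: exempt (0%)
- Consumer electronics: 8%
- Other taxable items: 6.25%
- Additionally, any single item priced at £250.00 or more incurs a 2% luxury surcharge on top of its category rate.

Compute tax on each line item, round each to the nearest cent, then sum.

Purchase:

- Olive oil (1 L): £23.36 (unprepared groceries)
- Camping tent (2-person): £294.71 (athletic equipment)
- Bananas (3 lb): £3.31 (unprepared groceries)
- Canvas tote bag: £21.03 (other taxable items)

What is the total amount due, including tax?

Olive oil (1 L) £23.36: unprepared groceries → 0% → £0.00
Camping tent (2-person) £294.71: athletic equipment → 6.25% + 2% surcharge = 8.25% → £24.31
Bananas (3 lb) £3.31: unprepared groceries → 0% → £0.00
Canvas tote bag £21.03: other taxable items → 6.25% → £1.31
Subtotal = £342.41; tax = £25.62; total due = £368.03

£368.03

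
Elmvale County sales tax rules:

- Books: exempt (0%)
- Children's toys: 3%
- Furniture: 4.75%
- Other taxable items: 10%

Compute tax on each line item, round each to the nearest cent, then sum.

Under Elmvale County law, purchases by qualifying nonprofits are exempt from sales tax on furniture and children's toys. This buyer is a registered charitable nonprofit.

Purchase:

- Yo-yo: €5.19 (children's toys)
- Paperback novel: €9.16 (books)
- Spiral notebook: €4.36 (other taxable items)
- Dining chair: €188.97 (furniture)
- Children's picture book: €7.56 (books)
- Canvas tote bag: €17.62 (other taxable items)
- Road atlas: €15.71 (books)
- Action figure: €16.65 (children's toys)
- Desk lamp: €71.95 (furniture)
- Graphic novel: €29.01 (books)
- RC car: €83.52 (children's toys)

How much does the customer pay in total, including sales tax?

Yo-yo €5.19: children's toys, buyer-exempt → 0% → €0.00
Paperback novel €9.16: books → 0% → €0.00
Spiral notebook €4.36: other taxable items → 10% → €0.44
Dining chair €188.97: furniture, buyer-exempt → 0% → €0.00
Children's picture book €7.56: books → 0% → €0.00
Canvas tote bag €17.62: other taxable items → 10% → €1.76
Road atlas €15.71: books → 0% → €0.00
Action figure €16.65: children's toys, buyer-exempt → 0% → €0.00
Desk lamp €71.95: furniture, buyer-exempt → 0% → €0.00
Graphic novel €29.01: books → 0% → €0.00
RC car €83.52: children's toys, buyer-exempt → 0% → €0.00
Subtotal = €449.70; tax = €2.20; total due = €451.90

€451.90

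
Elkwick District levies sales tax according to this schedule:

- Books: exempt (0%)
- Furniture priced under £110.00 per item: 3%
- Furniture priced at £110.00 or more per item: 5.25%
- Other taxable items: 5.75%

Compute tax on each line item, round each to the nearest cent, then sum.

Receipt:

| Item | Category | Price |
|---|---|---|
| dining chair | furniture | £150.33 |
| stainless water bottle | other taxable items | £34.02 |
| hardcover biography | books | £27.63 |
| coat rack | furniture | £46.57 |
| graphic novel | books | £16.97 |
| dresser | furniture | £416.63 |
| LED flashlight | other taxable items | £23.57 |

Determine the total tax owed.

£34.48

Dining chair £150.33: furniture, £110.00 or more → 5.25% → £7.89
Stainless water bottle £34.02: other taxable items → 5.75% → £1.96
Hardcover biography £27.63: books → 0% → £0.00
Coat rack £46.57: furniture, under £110.00 → 3% → £1.40
Graphic novel £16.97: books → 0% → £0.00
Dresser £416.63: furniture, £110.00 or more → 5.25% → £21.87
LED flashlight £23.57: other taxable items → 5.75% → £1.36
Total tax = £7.89 + £1.96 + £1.40 + £21.87 + £1.36 = £34.48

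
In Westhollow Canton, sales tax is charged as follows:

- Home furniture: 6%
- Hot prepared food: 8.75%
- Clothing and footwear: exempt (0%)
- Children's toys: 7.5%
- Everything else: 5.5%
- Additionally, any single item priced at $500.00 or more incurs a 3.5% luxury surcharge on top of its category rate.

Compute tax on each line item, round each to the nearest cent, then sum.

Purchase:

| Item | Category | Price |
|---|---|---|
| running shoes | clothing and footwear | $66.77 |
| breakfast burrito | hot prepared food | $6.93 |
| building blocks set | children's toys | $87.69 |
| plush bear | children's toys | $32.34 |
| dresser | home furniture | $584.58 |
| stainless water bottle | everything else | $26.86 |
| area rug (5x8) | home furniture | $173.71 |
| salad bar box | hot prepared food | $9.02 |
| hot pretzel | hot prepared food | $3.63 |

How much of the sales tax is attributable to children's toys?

$9.01

Building blocks set $87.69: children's toys → 7.5% → $6.58
Plush bear $32.34: children's toys → 7.5% → $2.43
Tax on children's toys = $6.58 + $2.43 = $9.01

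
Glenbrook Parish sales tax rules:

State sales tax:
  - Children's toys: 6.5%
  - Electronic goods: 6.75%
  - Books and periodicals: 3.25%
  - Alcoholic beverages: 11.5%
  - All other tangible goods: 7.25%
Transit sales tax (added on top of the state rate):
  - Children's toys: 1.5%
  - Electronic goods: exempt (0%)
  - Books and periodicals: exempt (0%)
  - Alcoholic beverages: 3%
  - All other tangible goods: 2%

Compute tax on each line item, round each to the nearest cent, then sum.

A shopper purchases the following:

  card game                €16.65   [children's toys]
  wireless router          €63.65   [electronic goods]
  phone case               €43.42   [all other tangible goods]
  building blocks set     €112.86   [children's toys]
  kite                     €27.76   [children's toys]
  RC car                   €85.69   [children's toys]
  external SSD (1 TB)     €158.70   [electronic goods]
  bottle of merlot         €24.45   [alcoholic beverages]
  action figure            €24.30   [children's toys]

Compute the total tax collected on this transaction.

€43.96

Card game €16.65: children's toys → 6.5% + 1.5% transit = 8% → €1.33
Wireless router €63.65: electronic goods → 6.75% + 0% transit = 6.75% → €4.30
Phone case €43.42: all other tangible goods → 7.25% + 2% transit = 9.25% → €4.02
Building blocks set €112.86: children's toys → 6.5% + 1.5% transit = 8% → €9.03
Kite €27.76: children's toys → 6.5% + 1.5% transit = 8% → €2.22
RC car €85.69: children's toys → 6.5% + 1.5% transit = 8% → €6.86
External SSD (1 TB) €158.70: electronic goods → 6.75% + 0% transit = 6.75% → €10.71
Bottle of merlot €24.45: alcoholic beverages → 11.5% + 3% transit = 14.5% → €3.55
Action figure €24.30: children's toys → 6.5% + 1.5% transit = 8% → €1.94
Total tax = €1.33 + €4.30 + €4.02 + €9.03 + €2.22 + €6.86 + €10.71 + €3.55 + €1.94 = €43.96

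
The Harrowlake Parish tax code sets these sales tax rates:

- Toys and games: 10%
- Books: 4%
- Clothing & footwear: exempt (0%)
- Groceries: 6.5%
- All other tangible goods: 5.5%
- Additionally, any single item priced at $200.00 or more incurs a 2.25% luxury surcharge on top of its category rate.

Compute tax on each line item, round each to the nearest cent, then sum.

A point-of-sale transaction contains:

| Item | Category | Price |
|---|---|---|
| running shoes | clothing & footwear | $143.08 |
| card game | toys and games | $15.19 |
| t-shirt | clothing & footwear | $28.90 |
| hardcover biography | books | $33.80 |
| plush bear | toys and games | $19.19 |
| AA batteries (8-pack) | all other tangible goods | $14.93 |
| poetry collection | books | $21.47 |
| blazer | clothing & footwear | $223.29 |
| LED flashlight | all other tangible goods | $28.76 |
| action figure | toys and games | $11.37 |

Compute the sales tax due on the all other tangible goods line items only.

AA batteries (8-pack) $14.93: all other tangible goods → 5.5% → $0.82
LED flashlight $28.76: all other tangible goods → 5.5% → $1.58
Tax on all other tangible goods = $0.82 + $1.58 = $2.40

$2.40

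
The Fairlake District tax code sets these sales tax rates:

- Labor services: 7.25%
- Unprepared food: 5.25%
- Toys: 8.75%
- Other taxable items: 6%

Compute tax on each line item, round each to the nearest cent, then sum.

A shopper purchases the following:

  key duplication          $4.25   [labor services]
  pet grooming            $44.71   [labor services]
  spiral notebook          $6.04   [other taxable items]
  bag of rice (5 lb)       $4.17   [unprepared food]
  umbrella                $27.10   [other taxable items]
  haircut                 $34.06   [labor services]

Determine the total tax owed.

$8.23

Key duplication $4.25: labor services → 7.25% → $0.31
Pet grooming $44.71: labor services → 7.25% → $3.24
Spiral notebook $6.04: other taxable items → 6% → $0.36
Bag of rice (5 lb) $4.17: unprepared food → 5.25% → $0.22
Umbrella $27.10: other taxable items → 6% → $1.63
Haircut $34.06: labor services → 7.25% → $2.47
Total tax = $0.31 + $3.24 + $0.36 + $0.22 + $1.63 + $2.47 = $8.23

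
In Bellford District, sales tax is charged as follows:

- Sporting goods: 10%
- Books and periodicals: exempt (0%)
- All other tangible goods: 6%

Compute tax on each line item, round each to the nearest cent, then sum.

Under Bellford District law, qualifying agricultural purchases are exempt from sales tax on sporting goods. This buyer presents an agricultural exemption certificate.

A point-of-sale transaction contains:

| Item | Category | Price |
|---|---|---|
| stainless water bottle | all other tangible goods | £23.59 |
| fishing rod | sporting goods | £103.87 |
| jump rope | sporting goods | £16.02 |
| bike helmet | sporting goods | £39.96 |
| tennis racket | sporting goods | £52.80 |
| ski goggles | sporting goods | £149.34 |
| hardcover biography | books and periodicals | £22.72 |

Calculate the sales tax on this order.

£1.42

Stainless water bottle £23.59: all other tangible goods → 6% → £1.42
Fishing rod £103.87: sporting goods, buyer-exempt → 0% → £0.00
Jump rope £16.02: sporting goods, buyer-exempt → 0% → £0.00
Bike helmet £39.96: sporting goods, buyer-exempt → 0% → £0.00
Tennis racket £52.80: sporting goods, buyer-exempt → 0% → £0.00
Ski goggles £149.34: sporting goods, buyer-exempt → 0% → £0.00
Hardcover biography £22.72: books and periodicals → 0% → £0.00
Total tax = £1.42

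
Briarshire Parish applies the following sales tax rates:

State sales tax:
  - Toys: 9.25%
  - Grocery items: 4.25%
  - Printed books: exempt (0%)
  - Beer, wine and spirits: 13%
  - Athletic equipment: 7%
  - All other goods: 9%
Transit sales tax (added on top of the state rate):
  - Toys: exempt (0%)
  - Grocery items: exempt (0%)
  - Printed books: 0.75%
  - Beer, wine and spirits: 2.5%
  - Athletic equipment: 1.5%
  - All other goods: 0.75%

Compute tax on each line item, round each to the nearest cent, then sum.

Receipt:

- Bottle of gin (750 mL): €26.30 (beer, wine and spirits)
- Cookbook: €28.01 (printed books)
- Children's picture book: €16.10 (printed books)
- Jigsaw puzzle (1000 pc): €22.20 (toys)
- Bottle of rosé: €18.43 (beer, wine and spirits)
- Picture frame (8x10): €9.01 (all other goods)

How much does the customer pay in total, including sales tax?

€130.25

Bottle of gin (750 mL) €26.30: beer, wine and spirits → 13% + 2.5% transit = 15.5% → €4.08
Cookbook €28.01: printed books → 0% + 0.75% transit = 0.75% → €0.21
Children's picture book €16.10: printed books → 0% + 0.75% transit = 0.75% → €0.12
Jigsaw puzzle (1000 pc) €22.20: toys → 9.25% + 0% transit = 9.25% → €2.05
Bottle of rosé €18.43: beer, wine and spirits → 13% + 2.5% transit = 15.5% → €2.86
Picture frame (8x10) €9.01: all other goods → 9% + 0.75% transit = 9.75% → €0.88
Subtotal = €120.05; tax = €10.20; total due = €130.25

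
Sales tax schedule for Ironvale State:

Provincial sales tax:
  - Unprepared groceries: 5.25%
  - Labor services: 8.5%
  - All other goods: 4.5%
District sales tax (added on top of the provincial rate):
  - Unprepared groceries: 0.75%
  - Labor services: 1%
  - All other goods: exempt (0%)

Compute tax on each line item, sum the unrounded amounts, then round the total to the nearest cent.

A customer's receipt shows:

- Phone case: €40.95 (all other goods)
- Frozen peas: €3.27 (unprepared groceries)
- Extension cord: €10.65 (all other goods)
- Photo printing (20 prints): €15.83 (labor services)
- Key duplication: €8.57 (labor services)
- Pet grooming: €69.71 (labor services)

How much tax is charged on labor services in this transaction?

€8.94

Photo printing (20 prints) €15.83: labor services → 8.5% + 1% district = 9.5% → €1.50385
Key duplication €8.57: labor services → 8.5% + 1% district = 9.5% → €0.81415
Pet grooming €69.71: labor services → 8.5% + 1% district = 9.5% → €6.62245
Tax on labor services: unrounded sum = €8.94045 → €8.94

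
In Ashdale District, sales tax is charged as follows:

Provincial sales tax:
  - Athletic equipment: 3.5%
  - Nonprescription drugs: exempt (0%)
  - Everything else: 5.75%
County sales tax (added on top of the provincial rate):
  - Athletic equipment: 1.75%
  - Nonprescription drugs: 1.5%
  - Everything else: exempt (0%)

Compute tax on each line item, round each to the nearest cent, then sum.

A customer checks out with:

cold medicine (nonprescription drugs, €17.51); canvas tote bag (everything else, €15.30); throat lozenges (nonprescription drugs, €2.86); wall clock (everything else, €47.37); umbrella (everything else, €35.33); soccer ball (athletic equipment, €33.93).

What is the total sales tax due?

Cold medicine €17.51: nonprescription drugs → 0% + 1.5% county = 1.5% → €0.26
Canvas tote bag €15.30: everything else → 5.75% + 0% county = 5.75% → €0.88
Throat lozenges €2.86: nonprescription drugs → 0% + 1.5% county = 1.5% → €0.04
Wall clock €47.37: everything else → 5.75% + 0% county = 5.75% → €2.72
Umbrella €35.33: everything else → 5.75% + 0% county = 5.75% → €2.03
Soccer ball €33.93: athletic equipment → 3.5% + 1.75% county = 5.25% → €1.78
Total tax = €0.26 + €0.88 + €0.04 + €2.72 + €2.03 + €1.78 = €7.71

€7.71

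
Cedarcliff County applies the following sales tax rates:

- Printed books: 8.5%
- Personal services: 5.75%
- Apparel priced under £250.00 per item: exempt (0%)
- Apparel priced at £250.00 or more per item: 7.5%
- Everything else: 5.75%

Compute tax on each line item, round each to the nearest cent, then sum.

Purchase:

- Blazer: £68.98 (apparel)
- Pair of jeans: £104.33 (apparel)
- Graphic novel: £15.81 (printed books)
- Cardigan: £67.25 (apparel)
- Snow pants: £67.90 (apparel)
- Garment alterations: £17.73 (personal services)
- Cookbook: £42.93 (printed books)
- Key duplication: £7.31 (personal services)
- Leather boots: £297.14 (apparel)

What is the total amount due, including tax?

Blazer £68.98: apparel, under £250.00 → 0% → £0.00
Pair of jeans £104.33: apparel, under £250.00 → 0% → £0.00
Graphic novel £15.81: printed books → 8.5% → £1.34
Cardigan £67.25: apparel, under £250.00 → 0% → £0.00
Snow pants £67.90: apparel, under £250.00 → 0% → £0.00
Garment alterations £17.73: personal services → 5.75% → £1.02
Cookbook £42.93: printed books → 8.5% → £3.65
Key duplication £7.31: personal services → 5.75% → £0.42
Leather boots £297.14: apparel, £250.00 or more → 7.5% → £22.29
Subtotal = £689.38; tax = £28.72; total due = £718.10

£718.10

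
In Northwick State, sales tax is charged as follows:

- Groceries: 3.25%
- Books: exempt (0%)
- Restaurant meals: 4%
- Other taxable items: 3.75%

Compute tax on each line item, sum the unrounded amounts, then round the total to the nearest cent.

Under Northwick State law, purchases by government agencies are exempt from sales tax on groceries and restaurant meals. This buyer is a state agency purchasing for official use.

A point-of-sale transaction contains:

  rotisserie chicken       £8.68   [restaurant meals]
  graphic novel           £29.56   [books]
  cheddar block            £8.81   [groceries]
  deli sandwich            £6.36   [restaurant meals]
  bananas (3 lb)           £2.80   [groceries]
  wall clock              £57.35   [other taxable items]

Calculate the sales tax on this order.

£2.15

Rotisserie chicken £8.68: restaurant meals, buyer-exempt → 0% → £0.00
Graphic novel £29.56: books → 0% → £0.00
Cheddar block £8.81: groceries, buyer-exempt → 0% → £0.00
Deli sandwich £6.36: restaurant meals, buyer-exempt → 0% → £0.00
Bananas (3 lb) £2.80: groceries, buyer-exempt → 0% → £0.00
Wall clock £57.35: other taxable items → 3.75% → £2.150625
Unrounded tax sum = £2.150625 → £2.15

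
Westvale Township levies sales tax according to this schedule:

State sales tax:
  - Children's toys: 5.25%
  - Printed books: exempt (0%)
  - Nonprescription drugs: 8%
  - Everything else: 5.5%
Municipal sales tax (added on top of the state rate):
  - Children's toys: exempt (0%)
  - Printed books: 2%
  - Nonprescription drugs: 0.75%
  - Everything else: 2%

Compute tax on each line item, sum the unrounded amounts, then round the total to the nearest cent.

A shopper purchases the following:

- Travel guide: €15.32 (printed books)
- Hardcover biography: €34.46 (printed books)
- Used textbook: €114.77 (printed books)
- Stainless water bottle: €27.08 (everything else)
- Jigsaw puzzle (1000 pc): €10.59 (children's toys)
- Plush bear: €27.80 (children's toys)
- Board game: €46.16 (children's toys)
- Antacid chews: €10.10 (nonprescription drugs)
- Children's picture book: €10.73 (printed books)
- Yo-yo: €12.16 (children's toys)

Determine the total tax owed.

Travel guide €15.32: printed books → 0% + 2% municipal = 2% → €0.3064
Hardcover biography €34.46: printed books → 0% + 2% municipal = 2% → €0.6892
Used textbook €114.77: printed books → 0% + 2% municipal = 2% → €2.2954
Stainless water bottle €27.08: everything else → 5.5% + 2% municipal = 7.5% → €2.031
Jigsaw puzzle (1000 pc) €10.59: children's toys → 5.25% + 0% municipal = 5.25% → €0.555975
Plush bear €27.80: children's toys → 5.25% + 0% municipal = 5.25% → €1.4595
Board game €46.16: children's toys → 5.25% + 0% municipal = 5.25% → €2.4234
Antacid chews €10.10: nonprescription drugs → 8% + 0.75% municipal = 8.75% → €0.88375
Children's picture book €10.73: printed books → 0% + 2% municipal = 2% → €0.2146
Yo-yo €12.16: children's toys → 5.25% + 0% municipal = 5.25% → €0.6384
Unrounded tax sum = €11.497625 → €11.50

€11.50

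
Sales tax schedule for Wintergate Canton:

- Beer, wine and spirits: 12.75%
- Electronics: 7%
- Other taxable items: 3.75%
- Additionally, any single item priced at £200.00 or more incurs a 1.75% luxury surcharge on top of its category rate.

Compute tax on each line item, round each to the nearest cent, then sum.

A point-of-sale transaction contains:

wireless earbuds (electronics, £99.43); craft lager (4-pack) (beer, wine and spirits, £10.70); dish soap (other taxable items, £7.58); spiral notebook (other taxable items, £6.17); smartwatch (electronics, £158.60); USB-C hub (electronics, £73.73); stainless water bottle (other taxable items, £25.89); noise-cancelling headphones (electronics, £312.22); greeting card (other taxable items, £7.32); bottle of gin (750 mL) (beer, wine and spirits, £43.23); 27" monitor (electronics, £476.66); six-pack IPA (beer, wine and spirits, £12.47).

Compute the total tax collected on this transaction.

Wireless earbuds £99.43: electronics → 7% → £6.96
Craft lager (4-pack) £10.70: beer, wine and spirits → 12.75% → £1.36
Dish soap £7.58: other taxable items → 3.75% → £0.28
Spiral notebook £6.17: other taxable items → 3.75% → £0.23
Smartwatch £158.60: electronics → 7% → £11.10
USB-C hub £73.73: electronics → 7% → £5.16
Stainless water bottle £25.89: other taxable items → 3.75% → £0.97
Noise-cancelling headphones £312.22: electronics → 7% + 1.75% surcharge = 8.75% → £27.32
Greeting card £7.32: other taxable items → 3.75% → £0.27
Bottle of gin (750 mL) £43.23: beer, wine and spirits → 12.75% → £5.51
27" monitor £476.66: electronics → 7% + 1.75% surcharge = 8.75% → £41.71
Six-pack IPA £12.47: beer, wine and spirits → 12.75% → £1.59
Total tax = £6.96 + £1.36 + £0.28 + £0.23 + £11.10 + £5.16 + £0.97 + £27.32 + £0.27 + £5.51 + £41.71 + £1.59 = £102.46

£102.46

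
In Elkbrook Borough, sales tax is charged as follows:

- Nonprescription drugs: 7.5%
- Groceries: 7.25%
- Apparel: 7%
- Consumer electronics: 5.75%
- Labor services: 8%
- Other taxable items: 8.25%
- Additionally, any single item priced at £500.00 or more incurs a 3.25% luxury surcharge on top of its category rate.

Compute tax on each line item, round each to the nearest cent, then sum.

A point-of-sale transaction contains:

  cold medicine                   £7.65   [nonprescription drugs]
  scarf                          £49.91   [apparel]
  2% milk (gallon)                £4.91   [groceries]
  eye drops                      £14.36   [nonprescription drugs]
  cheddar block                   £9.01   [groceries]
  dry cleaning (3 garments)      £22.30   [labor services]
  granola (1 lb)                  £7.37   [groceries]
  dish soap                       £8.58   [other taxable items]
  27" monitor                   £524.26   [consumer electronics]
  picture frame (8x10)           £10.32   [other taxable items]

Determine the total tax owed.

£57.20

Cold medicine £7.65: nonprescription drugs → 7.5% → £0.57
Scarf £49.91: apparel → 7% → £3.49
2% milk (gallon) £4.91: groceries → 7.25% → £0.36
Eye drops £14.36: nonprescription drugs → 7.5% → £1.08
Cheddar block £9.01: groceries → 7.25% → £0.65
Dry cleaning (3 garments) £22.30: labor services → 8% → £1.78
Granola (1 lb) £7.37: groceries → 7.25% → £0.53
Dish soap £8.58: other taxable items → 8.25% → £0.71
27" monitor £524.26: consumer electronics → 5.75% + 3.25% surcharge = 9% → £47.18
Picture frame (8x10) £10.32: other taxable items → 8.25% → £0.85
Total tax = £0.57 + £3.49 + £0.36 + £1.08 + £0.65 + £1.78 + £0.53 + £0.71 + £47.18 + £0.85 = £57.20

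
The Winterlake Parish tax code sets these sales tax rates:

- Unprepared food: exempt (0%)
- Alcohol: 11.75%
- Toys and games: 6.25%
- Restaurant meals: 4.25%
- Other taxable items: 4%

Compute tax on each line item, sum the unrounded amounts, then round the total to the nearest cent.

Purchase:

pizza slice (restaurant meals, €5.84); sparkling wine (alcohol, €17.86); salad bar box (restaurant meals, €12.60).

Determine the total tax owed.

€2.88

Pizza slice €5.84: restaurant meals → 4.25% → €0.2482
Sparkling wine €17.86: alcohol → 11.75% → €2.09855
Salad bar box €12.60: restaurant meals → 4.25% → €0.5355
Unrounded tax sum = €2.88225 → €2.88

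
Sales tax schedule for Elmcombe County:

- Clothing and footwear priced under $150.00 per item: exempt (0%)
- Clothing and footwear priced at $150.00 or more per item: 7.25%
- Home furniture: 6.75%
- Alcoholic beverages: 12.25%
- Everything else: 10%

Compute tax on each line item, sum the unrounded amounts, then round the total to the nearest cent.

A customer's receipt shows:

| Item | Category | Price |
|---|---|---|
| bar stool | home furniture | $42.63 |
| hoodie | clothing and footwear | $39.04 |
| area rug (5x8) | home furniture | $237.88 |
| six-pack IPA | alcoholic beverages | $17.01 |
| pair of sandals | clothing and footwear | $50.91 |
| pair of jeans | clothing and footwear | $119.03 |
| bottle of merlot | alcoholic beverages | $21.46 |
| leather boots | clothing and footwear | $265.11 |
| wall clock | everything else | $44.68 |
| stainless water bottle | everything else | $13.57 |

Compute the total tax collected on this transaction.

$48.69

Bar stool $42.63: home furniture → 6.75% → $2.877525
Hoodie $39.04: clothing and footwear, under $150.00 → 0% → $0.00
Area rug (5x8) $237.88: home furniture → 6.75% → $16.0569
Six-pack IPA $17.01: alcoholic beverages → 12.25% → $2.083725
Pair of sandals $50.91: clothing and footwear, under $150.00 → 0% → $0.00
Pair of jeans $119.03: clothing and footwear, under $150.00 → 0% → $0.00
Bottle of merlot $21.46: alcoholic beverages → 12.25% → $2.62885
Leather boots $265.11: clothing and footwear, $150.00 or more → 7.25% → $19.220475
Wall clock $44.68: everything else → 10% → $4.468
Stainless water bottle $13.57: everything else → 10% → $1.357
Unrounded tax sum = $48.692475 → $48.69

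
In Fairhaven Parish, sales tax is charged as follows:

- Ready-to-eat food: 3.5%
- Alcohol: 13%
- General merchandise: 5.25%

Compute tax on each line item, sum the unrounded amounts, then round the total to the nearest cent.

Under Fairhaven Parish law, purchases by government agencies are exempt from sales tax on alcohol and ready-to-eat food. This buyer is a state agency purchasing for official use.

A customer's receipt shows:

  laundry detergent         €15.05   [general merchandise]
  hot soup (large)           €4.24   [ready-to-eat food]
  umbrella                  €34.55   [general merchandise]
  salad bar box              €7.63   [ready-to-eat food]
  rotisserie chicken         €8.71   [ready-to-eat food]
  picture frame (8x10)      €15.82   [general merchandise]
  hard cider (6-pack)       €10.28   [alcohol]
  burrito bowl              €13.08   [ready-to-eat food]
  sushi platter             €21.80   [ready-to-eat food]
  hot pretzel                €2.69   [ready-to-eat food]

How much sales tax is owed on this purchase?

€3.43

Laundry detergent €15.05: general merchandise → 5.25% → €0.790125
Hot soup (large) €4.24: ready-to-eat food, buyer-exempt → 0% → €0.00
Umbrella €34.55: general merchandise → 5.25% → €1.813875
Salad bar box €7.63: ready-to-eat food, buyer-exempt → 0% → €0.00
Rotisserie chicken €8.71: ready-to-eat food, buyer-exempt → 0% → €0.00
Picture frame (8x10) €15.82: general merchandise → 5.25% → €0.83055
Hard cider (6-pack) €10.28: alcohol, buyer-exempt → 0% → €0.00
Burrito bowl €13.08: ready-to-eat food, buyer-exempt → 0% → €0.00
Sushi platter €21.80: ready-to-eat food, buyer-exempt → 0% → €0.00
Hot pretzel €2.69: ready-to-eat food, buyer-exempt → 0% → €0.00
Unrounded tax sum = €3.43455 → €3.43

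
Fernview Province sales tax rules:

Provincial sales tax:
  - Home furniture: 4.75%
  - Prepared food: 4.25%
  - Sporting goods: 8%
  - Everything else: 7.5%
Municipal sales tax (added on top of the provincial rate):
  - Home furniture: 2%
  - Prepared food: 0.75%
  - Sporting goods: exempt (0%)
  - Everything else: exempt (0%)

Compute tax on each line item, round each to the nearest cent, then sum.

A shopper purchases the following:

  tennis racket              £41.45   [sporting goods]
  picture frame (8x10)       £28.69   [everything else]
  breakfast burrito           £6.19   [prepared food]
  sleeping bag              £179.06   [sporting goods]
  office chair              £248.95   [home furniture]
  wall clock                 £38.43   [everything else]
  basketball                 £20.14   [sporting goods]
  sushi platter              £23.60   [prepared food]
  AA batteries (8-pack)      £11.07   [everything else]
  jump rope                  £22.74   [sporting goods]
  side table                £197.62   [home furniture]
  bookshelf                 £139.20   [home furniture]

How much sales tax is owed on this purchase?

£67.96

Tennis racket £41.45: sporting goods → 8% + 0% municipal = 8% → £3.32
Picture frame (8x10) £28.69: everything else → 7.5% + 0% municipal = 7.5% → £2.15
Breakfast burrito £6.19: prepared food → 4.25% + 0.75% municipal = 5% → £0.31
Sleeping bag £179.06: sporting goods → 8% + 0% municipal = 8% → £14.32
Office chair £248.95: home furniture → 4.75% + 2% municipal = 6.75% → £16.80
Wall clock £38.43: everything else → 7.5% + 0% municipal = 7.5% → £2.88
Basketball £20.14: sporting goods → 8% + 0% municipal = 8% → £1.61
Sushi platter £23.60: prepared food → 4.25% + 0.75% municipal = 5% → £1.18
AA batteries (8-pack) £11.07: everything else → 7.5% + 0% municipal = 7.5% → £0.83
Jump rope £22.74: sporting goods → 8% + 0% municipal = 8% → £1.82
Side table £197.62: home furniture → 4.75% + 2% municipal = 6.75% → £13.34
Bookshelf £139.20: home furniture → 4.75% + 2% municipal = 6.75% → £9.40
Total tax = £3.32 + £2.15 + £0.31 + £14.32 + £16.80 + £2.88 + £1.61 + £1.18 + £0.83 + £1.82 + £13.34 + £9.40 = £67.96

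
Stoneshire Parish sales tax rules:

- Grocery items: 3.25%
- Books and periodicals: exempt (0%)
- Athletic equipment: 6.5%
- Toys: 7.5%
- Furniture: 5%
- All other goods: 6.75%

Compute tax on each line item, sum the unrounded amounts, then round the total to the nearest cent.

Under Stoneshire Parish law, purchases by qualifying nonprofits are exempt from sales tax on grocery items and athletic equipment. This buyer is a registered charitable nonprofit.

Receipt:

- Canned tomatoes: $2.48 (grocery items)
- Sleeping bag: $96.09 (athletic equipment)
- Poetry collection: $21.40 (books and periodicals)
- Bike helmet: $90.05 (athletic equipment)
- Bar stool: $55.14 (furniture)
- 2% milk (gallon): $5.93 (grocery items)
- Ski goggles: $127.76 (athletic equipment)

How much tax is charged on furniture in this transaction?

$2.76

Bar stool $55.14: furniture → 5% → $2.757
Tax on furniture: unrounded sum = $2.757 → $2.76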